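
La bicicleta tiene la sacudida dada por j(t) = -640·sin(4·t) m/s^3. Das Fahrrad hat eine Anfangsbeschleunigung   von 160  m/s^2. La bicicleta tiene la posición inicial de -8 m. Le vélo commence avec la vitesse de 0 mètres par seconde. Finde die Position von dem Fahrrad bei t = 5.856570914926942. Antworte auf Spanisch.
Para resolver esto, necesitamos tomar 3 integrales de nuestra ecuación de la sacudida j(t) = -640·sin(4·t). La integral de la sacudida es la aceleración. Usando a(0) = 160, obtenemos a(t) = 160·cos(4·t). La antiderivada de la aceleración, con v(0) = 0, da la velocidad: v(t) = 40·sin(4·t). Tomando ∫v(t)dt y aplicando x(0) = -8, encontramos x(t) = 2 - 10·cos(4·t). De la ecuación de la posición x(t) = 2 - 10·cos(4·t), sustituimos t = 5.856570914926942 para obtener x = 3.35245507327150.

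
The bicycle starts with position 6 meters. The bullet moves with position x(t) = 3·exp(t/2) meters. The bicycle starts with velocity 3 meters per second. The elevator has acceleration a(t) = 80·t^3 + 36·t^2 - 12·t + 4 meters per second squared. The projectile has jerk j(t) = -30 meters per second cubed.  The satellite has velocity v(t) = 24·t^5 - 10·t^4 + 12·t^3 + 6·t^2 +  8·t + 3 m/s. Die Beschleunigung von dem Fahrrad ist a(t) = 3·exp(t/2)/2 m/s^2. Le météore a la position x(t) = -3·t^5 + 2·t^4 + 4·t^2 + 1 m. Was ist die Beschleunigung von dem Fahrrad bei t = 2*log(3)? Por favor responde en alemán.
Aus der Gleichung für die Beschleunigung a(t) = 3·exp(t/2)/2, setzen wir t = 2*log(3) ein und erhalten a = 9/2.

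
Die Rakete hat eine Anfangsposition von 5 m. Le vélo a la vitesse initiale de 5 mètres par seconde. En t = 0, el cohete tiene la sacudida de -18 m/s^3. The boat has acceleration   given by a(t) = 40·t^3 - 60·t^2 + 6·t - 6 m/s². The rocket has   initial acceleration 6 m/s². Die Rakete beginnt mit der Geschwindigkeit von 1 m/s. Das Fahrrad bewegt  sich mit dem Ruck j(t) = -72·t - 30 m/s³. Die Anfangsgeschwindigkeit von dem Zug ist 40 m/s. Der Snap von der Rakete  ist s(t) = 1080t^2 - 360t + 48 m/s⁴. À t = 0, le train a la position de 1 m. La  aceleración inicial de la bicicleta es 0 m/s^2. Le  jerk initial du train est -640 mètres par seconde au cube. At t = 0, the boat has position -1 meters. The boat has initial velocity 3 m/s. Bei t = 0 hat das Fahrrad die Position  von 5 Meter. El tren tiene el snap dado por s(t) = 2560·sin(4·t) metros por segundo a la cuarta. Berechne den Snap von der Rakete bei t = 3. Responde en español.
Tenemos el snap s(t) = 1080·t^2 - 360·t + 48. Sustituyendo t = 3: s(3) = 8688.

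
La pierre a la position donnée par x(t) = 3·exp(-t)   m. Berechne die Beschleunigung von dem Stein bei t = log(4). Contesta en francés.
Nous devons dériver notre équation de la position x(t) = 3·exp(-t) 2 fois. La dérivée de la position donne la vitesse: v(t) = -3·exp(-t). La dérivée de la vitesse donne l'accélération: a(t) = 3·exp(-t). Nous avons l'accélération a(t) = 3·exp(-t). En substituant t = log(4): a(log(4)) = 3/4.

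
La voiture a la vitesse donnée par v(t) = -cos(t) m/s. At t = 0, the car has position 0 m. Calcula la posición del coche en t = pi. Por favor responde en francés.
En partant de la vitesse v(t) = -cos(t), nous prenons 1 primitive. L'intégrale de la vitesse, avec x(0) = 0, donne la position: x(t) = -sin(t). De l'équation de la position x(t) = -sin(t), nous substituons t = pi pour obtenir x = 0.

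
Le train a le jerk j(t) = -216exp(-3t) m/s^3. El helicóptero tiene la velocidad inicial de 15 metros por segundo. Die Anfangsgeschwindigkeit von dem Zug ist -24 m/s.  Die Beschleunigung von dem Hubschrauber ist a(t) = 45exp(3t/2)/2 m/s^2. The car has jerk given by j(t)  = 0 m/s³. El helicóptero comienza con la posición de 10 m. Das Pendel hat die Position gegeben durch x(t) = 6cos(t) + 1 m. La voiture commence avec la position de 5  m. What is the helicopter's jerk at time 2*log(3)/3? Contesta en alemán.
Wir müssen unsere Gleichung für die Beschleunigung a(t) = 45·exp(3·t/2)/2 1-mal ableiten. Mit d/dt von a(t) finden wir j(t) = 135·exp(3·t/2)/4. Wir haben den Ruck j(t) = 135·exp(3·t/2)/4. Durch Einsetzen von t = 2*log(3)/3: j(2*log(3)/3) = 405/4.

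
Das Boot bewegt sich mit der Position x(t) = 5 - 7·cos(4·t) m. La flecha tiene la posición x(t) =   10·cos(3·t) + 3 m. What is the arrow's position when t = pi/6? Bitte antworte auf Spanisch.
Tenemos la posición x(t) = 10·cos(3·t) + 3. Sustituyendo t = pi/6: x(pi/6) = 3.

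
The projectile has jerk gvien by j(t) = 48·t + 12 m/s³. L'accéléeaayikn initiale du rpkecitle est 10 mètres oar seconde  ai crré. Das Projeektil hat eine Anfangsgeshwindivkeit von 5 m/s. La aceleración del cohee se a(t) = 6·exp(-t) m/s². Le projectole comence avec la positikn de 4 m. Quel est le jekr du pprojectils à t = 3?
Nous avons le jerk j(t) = 48·t + 12. En substituant t = 3: j(3) = 156.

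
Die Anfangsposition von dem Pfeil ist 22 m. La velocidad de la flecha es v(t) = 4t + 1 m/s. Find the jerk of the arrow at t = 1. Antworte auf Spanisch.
Para resolver esto, necesitamos tomar 2 derivadas de nuestra ecuación de la velocidad v(t) = 4·t + 1. La derivada de la velocidad da la aceleración: a(t) = 4. Tomando d/dt de a(t), encontramos j(t) = 0. Tenemos la sacudida j(t) = 0. Sustituyendo t = 1: j(1) = 0.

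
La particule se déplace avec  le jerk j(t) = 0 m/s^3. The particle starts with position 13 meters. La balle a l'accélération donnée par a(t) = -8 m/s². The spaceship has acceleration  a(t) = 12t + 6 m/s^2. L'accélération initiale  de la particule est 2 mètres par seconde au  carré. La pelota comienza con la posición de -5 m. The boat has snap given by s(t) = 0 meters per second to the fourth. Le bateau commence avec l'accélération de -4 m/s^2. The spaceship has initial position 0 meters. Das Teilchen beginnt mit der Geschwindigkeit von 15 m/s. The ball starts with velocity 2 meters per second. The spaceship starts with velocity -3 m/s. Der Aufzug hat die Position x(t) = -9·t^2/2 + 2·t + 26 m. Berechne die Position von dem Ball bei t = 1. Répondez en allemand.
Um dies zu lösen, müssen wir 2 Integrale unserer Gleichung für die Beschleunigung a(t) = -8 finden. Mit ∫a(t)dt und Anwendung von v(0) = 2, finden wir v(t) = 2 - 8·t. Die Stammfunktion von der Geschwindigkeit, mit x(0) = -5, ergibt die Position: x(t) = -4·t^2 + 2·t - 5. Wir haben die Position x(t) = -4·t^2 + 2·t - 5. Durch Einsetzen von t = 1: x(1) = -7.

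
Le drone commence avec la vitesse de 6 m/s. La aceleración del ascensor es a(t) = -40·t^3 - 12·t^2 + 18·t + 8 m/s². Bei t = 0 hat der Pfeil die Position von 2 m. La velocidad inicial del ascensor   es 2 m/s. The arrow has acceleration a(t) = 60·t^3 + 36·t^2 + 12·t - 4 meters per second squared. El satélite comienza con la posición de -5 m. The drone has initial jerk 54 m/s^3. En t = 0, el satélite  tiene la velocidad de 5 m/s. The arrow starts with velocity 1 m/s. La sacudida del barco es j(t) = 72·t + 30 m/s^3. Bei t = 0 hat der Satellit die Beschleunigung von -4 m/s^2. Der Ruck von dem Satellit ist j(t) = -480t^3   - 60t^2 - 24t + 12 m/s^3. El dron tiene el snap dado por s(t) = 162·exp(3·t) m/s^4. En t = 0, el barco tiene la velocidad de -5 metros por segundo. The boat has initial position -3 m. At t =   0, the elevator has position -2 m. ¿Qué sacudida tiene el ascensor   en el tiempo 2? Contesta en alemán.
Ausgehend von der Beschleunigung a(t) = -40·t^3 - 12·t^2 + 18·t + 8, nehmen wir 1 Ableitung. Durch Ableiten von der Beschleunigung erhalten wir den Ruck: j(t) = -120·t^2 - 24·t + 18. Wir haben den Ruck j(t) = -120·t^2 - 24·t + 18. Durch Einsetzen von t = 2: j(2) = -510.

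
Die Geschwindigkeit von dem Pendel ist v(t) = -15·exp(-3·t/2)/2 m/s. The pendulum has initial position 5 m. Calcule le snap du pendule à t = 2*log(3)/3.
Pour résoudre ceci, nous devons prendre 3 dérivées de notre équation de la vitesse v(t) = -15·exp(-3·t/2)/2. En prenant d/dt de v(t), nous trouvons a(t) = 45·exp(-3·t/2)/4. En prenant d/dt de a(t), nous trouvons j(t) = -135·exp(-3·t/2)/8. En prenant d/dt de j(t), nous trouvons s(t) = 405·exp(-3·t/2)/16. Nous avons le snap s(t) = 405·exp(-3·t/2)/16. En substituant t = 2*log(3)/3: s(2*log(3)/3) = 135/16.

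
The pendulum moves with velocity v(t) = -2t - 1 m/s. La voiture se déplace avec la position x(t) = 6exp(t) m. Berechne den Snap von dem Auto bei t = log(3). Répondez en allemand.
Um dies zu lösen, müssen wir 4 Ableitungen unserer Gleichung für die Position x(t) = 6·exp(t) nehmen. Durch Ableiten von der Position erhalten wir die Geschwindigkeit: v(t) = 6·exp(t). Die Ableitung von der Geschwindigkeit ergibt die Beschleunigung: a(t) = 6·exp(t). Durch Ableiten von der Beschleunigung erhalten wir den Ruck: j(t) = 6·exp(t). Die Ableitung von dem Ruck ergibt den Snap: s(t) = 6·exp(t). Mit s(t) = 6·exp(t) und Einsetzen von t = log(3), finden wir s = 18.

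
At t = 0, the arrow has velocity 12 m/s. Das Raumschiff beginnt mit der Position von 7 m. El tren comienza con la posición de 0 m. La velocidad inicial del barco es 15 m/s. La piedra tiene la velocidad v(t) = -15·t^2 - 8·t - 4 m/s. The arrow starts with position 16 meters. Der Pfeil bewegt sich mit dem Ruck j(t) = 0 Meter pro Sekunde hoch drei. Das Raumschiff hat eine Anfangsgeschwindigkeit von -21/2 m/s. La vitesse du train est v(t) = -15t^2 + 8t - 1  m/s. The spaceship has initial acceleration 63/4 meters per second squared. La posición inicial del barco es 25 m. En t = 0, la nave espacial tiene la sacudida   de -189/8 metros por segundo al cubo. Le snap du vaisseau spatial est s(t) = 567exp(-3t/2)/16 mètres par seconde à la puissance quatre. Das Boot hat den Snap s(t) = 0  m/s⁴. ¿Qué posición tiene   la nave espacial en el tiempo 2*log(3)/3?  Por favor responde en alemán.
Um dies zu lösen, müssen wir 4 Integrale unserer Gleichung für den Snap s(t) = 567·exp(-3·t/2)/16 finden. Das Integral von dem Snap ist der Ruck. Mit j(0) = -189/8 erhalten wir j(t) = -189·exp(-3·t/2)/8. Durch Integration von dem Ruck und Verwendung der Anfangsbedingung a(0) = 63/4, erhalten wir a(t) = 63·exp(-3·t/2)/4. Das Integral von der Beschleunigung, mit v(0) = -21/2, ergibt die Geschwindigkeit: v(t) = -21·exp(-3·t/2)/2. Mit ∫v(t)dt und Anwendung von x(0) = 7, finden wir x(t) = 7·exp(-3·t/2). Aus der Gleichung für die Position x(t) = 7·exp(-3·t/2), setzen wir t = 2*log(3)/3 ein und erhalten x = 7/3.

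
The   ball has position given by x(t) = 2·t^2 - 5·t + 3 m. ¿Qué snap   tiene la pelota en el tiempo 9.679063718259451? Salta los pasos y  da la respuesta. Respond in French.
À t = 9.679063718259451, s = 0.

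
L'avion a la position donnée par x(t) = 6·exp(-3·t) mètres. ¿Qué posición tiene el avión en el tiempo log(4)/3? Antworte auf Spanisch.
De la ecuación de la posición x(t) = 6·exp(-3·t), sustituimos t = log(4)/3 para obtener x = 3/2.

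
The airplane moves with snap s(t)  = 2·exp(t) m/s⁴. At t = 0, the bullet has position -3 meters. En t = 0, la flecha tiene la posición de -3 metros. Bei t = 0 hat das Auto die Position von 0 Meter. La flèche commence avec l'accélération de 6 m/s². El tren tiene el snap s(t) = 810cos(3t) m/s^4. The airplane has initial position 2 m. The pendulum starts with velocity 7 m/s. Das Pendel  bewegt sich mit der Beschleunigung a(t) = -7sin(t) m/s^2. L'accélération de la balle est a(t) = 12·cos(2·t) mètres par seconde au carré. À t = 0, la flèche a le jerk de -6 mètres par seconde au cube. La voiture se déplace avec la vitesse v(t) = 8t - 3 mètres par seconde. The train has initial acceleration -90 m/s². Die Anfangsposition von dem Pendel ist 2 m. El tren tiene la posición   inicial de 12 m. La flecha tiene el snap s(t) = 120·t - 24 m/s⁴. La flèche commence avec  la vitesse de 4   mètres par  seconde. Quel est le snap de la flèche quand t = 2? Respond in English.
Using s(t) = 120·t - 24 and substituting t = 2, we find s = 216.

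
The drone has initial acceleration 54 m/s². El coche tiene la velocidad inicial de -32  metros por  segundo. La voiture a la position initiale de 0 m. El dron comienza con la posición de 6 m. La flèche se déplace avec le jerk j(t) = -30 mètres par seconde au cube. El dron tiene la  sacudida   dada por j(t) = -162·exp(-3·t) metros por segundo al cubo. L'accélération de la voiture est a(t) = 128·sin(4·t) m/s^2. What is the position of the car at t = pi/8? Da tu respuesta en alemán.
Um dies zu lösen, müssen wir 2 Integrale unserer Gleichung für die Beschleunigung a(t) = 128·sin(4·t) finden. Die Stammfunktion von der Beschleunigung ist die Geschwindigkeit. Mit v(0) = -32 erhalten wir v(t) = -32·cos(4·t). Das Integral von der Geschwindigkeit, mit x(0) = 0, ergibt die Position: x(t) = -8·sin(4·t). Mit x(t) = -8·sin(4·t) und Einsetzen von t = pi/8, finden wir x = -8.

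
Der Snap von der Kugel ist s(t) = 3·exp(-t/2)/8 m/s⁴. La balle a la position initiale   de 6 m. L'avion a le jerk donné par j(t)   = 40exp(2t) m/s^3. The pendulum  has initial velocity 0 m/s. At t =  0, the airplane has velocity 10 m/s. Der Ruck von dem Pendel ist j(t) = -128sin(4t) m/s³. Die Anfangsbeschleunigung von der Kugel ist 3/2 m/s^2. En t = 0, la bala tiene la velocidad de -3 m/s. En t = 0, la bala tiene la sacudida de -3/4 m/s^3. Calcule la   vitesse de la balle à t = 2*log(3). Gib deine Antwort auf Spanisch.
Necesitamos integrar nuestra ecuación del snap s(t) = 3·exp(-t/2)/8 3 veces. La antiderivada del snap, con j(0) = -3/4, da la sacudida: j(t) = -3·exp(-t/2)/4. La integral de la sacudida, con a(0) = 3/2, da la aceleración: a(t) = 3·exp(-t/2)/2. Tomando ∫a(t)dt y aplicando v(0) = -3, encontramos v(t) = -3·exp(-t/2). Usando v(t) = -3·exp(-t/2) y sustituyendo t = 2*log(3), encontramos v = -1.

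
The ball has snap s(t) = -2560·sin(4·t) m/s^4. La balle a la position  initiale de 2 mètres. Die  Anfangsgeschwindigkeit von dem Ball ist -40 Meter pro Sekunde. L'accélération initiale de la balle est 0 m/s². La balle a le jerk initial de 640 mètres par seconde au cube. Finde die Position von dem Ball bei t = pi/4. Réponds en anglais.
Starting from snap s(t) = -2560·sin(4·t), we take 4 integrals. Taking ∫s(t)dt and applying j(0) = 640, we find j(t) = 640·cos(4·t). Taking ∫j(t)dt and applying a(0) = 0, we find a(t) = 160·sin(4·t). The antiderivative of acceleration is velocity. Using v(0) = -40, we get v(t) = -40·cos(4·t). The antiderivative of velocity, with x(0) = 2, gives position: x(t) = 2 - 10·sin(4·t). Using x(t) = 2 - 10·sin(4·t) and substituting t = pi/4, we find x = 2.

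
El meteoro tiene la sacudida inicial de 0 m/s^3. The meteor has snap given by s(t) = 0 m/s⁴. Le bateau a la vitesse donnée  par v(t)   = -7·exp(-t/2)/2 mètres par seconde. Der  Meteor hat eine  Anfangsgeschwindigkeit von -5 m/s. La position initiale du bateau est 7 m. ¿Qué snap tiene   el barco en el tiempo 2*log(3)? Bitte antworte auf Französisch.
Nous devons dériver notre équation de la vitesse v(t) = -7·exp(-t/2)/2 3 fois. En dérivant la vitesse, nous obtenons l'accélération: a(t) = 7·exp(-t/2)/4. En dérivant l'accélération, nous obtenons le jerk: j(t) = -7·exp(-t/2)/8. En dérivant le jerk, nous obtenons le snap: s(t) = 7·exp(-t/2)/16. De l'équation du snap s(t) = 7·exp(-t/2)/16, nous substituons t = 2*log(3) pour obtenir s = 7/48.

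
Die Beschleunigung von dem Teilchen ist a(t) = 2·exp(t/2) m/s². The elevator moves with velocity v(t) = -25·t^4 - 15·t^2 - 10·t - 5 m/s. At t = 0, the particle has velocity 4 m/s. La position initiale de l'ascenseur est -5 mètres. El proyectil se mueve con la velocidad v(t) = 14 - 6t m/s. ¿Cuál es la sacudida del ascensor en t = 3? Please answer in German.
Wir müssen unsere Gleichung für die Geschwindigkeit v(t) = -25·t^4 - 15·t^2 - 10·t - 5 2-mal ableiten. Mit d/dt von v(t) finden wir a(t) = -100·t^3 - 30·t - 10. Durch Ableiten von der Beschleunigung erhalten wir den Ruck: j(t) = -300·t^2 - 30. Wir haben den Ruck j(t) = -300·t^2 - 30. Durch Einsetzen von t = 3: j(3) = -2730.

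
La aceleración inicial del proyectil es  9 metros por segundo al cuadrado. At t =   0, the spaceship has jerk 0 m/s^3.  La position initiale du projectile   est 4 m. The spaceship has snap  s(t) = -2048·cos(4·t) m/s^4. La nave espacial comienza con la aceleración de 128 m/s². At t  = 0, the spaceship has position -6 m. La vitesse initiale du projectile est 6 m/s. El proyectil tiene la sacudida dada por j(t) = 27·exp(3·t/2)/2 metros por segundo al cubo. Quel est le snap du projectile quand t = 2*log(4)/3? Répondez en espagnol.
Debemos derivar nuestra ecuación de la sacudida j(t) = 27·exp(3·t/2)/2 1 vez. Derivando la sacudida, obtenemos el snap: s(t) = 81·exp(3·t/2)/4. De la ecuación del snap s(t) = 81·exp(3·t/2)/4, sustituimos t = 2*log(4)/3 para obtener s = 81.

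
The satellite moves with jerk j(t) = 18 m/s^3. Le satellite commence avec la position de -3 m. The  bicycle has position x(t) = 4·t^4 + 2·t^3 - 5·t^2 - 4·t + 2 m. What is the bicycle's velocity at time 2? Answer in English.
We must differentiate our position equation x(t) = 4·t^4 + 2·t^3 - 5·t^2 - 4·t + 2 1 time. Differentiating position, we get velocity: v(t) = 16·t^3 + 6·t^2 - 10·t - 4. Using v(t) = 16·t^3 + 6·t^2 - 10·t - 4 and substituting t = 2, we find v = 128.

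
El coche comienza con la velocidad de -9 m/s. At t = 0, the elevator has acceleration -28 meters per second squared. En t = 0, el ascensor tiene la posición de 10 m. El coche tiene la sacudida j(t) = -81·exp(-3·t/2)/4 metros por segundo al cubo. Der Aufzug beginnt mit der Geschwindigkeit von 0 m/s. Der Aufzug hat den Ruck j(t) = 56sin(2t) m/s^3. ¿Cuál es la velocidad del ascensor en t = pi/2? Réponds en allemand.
Wir müssen das Integral unserer Gleichung für den Ruck j(t) = 56·sin(2·t) 2-mal finden. Das Integral von dem Ruck ist die Beschleunigung. Mit a(0) = -28 erhalten wir a(t) = -28·cos(2·t). Das Integral von der Beschleunigung ist die Geschwindigkeit. Mit v(0) = 0 erhalten wir v(t) = -14·sin(2·t). Mit v(t) = -14·sin(2·t) und Einsetzen von t = pi/2, finden wir v = 0.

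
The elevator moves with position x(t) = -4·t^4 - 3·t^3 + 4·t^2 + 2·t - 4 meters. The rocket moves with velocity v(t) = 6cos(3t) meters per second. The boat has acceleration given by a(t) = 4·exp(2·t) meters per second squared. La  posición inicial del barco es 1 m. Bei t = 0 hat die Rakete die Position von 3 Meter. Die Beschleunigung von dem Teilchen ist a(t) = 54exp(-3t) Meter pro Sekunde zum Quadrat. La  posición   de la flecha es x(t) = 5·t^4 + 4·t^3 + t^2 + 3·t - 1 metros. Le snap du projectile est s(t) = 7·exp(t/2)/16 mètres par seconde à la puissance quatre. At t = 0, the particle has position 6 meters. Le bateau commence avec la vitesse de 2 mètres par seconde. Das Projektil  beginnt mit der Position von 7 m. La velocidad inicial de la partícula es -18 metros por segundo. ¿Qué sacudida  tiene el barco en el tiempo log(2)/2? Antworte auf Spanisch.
Para resolver esto, necesitamos tomar 1 derivada de nuestra ecuación de la aceleración a(t) = 4·exp(2·t). Tomando d/dt de a(t), encontramos j(t) = 8·exp(2·t). Tenemos la sacudida j(t) = 8·exp(2·t). Sustituyendo t = log(2)/2: j(log(2)/2) = 16.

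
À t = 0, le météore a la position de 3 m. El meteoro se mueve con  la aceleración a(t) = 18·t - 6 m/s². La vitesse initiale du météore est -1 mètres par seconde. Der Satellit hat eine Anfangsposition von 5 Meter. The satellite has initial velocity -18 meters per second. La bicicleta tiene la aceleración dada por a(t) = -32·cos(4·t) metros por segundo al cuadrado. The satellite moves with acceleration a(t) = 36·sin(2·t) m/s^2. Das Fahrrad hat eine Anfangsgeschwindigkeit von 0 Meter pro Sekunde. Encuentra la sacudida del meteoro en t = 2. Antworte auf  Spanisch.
Debemos derivar nuestra ecuación de la aceleración a(t) = 18·t - 6 1 vez. Derivando la aceleración, obtenemos la sacudida: j(t) = 18. Usando j(t) = 18 y sustituyendo t = 2, encontramos j = 18.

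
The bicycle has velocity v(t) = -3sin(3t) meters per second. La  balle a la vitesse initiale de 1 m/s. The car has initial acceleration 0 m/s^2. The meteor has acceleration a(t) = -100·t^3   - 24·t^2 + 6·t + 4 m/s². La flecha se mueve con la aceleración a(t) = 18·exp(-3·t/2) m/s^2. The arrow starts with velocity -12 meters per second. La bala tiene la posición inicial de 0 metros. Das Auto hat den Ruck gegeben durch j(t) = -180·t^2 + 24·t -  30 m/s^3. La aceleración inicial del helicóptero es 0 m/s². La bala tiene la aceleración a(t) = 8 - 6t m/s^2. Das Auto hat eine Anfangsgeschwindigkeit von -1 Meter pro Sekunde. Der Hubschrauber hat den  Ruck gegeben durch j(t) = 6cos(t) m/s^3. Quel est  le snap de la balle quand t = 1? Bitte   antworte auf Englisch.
To solve this, we need to take 2 derivatives of our acceleration equation a(t) = 8 - 6·t. Taking d/dt of a(t), we find j(t) = -6. The derivative of jerk gives snap: s(t) = 0. From the given snap equation s(t) = 0, we substitute t = 1 to get s = 0.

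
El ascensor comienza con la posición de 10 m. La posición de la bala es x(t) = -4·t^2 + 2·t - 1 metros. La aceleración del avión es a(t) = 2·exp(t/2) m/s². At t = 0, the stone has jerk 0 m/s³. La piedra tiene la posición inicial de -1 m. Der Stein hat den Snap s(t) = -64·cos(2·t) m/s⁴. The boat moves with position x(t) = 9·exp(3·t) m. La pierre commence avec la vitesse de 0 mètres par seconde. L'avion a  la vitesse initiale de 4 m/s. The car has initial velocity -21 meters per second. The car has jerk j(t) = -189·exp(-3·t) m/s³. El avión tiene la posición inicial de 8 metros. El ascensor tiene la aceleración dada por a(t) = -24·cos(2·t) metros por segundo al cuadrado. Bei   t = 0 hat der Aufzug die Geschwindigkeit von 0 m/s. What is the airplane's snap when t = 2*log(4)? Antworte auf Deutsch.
Wir müssen unsere Gleichung für die Beschleunigung a(t) = 2·exp(t/2) 2-mal ableiten. Die Ableitung von der Beschleunigung ergibt den Ruck: j(t) = exp(t/2). Die Ableitung von dem Ruck ergibt den Snap: s(t) = exp(t/2)/2. Wir haben den Snap s(t) = exp(t/2)/2. Durch Einsetzen von t = 2*log(4): s(2*log(4)) = 2.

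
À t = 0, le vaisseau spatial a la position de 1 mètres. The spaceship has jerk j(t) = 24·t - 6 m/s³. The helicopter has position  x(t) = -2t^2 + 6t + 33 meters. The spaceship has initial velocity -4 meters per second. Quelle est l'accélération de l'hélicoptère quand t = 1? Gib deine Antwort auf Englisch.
To solve this, we need to take 2 derivatives of our position equation x(t) = -2·t^2 + 6·t + 33. Taking d/dt of x(t), we find v(t) = 6 - 4·t. The derivative of velocity gives acceleration: a(t) = -4. From the given acceleration equation a(t) = -4, we substitute t = 1 to get a = -4.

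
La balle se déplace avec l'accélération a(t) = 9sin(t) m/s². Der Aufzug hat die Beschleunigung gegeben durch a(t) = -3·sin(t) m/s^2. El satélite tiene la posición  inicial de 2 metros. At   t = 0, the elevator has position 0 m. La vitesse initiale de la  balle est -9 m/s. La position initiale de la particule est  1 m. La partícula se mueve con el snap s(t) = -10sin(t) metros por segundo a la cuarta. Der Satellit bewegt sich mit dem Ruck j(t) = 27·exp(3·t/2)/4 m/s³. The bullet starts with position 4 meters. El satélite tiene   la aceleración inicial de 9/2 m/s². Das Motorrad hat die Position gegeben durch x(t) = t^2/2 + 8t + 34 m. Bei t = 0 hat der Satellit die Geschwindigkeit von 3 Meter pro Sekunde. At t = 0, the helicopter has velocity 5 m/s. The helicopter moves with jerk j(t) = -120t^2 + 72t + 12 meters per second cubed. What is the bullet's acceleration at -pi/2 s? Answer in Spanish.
Usando a(t) = 9·sin(t) y sustituyendo t = -pi/2, encontramos a = -9.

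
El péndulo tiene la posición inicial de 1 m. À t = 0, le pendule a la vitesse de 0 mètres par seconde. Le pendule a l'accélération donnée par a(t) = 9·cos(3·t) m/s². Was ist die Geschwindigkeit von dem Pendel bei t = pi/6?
Wir müssen die Stammfunktion unserer Gleichung für die Beschleunigung a(t) = 9·cos(3·t) 1-mal finden. Mit ∫a(t)dt und Anwendung von v(0) = 0, finden wir v(t) = 3·sin(3·t). Mit v(t) = 3·sin(3·t) und Einsetzen von t = pi/6, finden wir v = 3.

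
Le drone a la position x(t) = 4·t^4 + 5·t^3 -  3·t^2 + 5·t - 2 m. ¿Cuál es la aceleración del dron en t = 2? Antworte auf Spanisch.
Partiendo de la posición x(t) = 4·t^4 + 5·t^3 - 3·t^2 + 5·t - 2, tomamos 2 derivadas. Derivando la posición, obtenemos la velocidad: v(t) = 16·t^3 + 15·t^2 - 6·t + 5. La derivada de la velocidad da la aceleración: a(t) = 48·t^2 + 30·t - 6. Usando a(t) = 48·t^2 + 30·t - 6 y sustituyendo t = 2, encontramos a = 246.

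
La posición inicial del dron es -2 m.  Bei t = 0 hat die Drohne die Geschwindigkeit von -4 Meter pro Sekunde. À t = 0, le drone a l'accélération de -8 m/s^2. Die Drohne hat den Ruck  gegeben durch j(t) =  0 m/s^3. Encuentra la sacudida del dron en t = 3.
Tenemos la sacudida j(t) = 0. Sustituyendo t = 3: j(3) = 0.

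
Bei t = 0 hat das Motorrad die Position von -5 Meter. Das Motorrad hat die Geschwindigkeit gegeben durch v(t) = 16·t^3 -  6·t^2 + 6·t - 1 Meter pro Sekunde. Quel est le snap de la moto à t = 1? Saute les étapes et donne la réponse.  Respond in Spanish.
La respuesta es 96.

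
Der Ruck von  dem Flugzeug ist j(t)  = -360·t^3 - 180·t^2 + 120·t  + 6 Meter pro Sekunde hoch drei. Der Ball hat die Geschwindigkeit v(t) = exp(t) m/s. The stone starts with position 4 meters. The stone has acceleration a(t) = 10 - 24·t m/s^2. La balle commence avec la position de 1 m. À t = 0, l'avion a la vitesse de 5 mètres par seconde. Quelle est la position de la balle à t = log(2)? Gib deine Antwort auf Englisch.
To find the answer, we compute 1 integral of v(t) = exp(t). The integral of velocity is position. Using x(0) = 1, we get x(t) = exp(t). Using x(t) = exp(t) and substituting t = log(2), we find x = 2.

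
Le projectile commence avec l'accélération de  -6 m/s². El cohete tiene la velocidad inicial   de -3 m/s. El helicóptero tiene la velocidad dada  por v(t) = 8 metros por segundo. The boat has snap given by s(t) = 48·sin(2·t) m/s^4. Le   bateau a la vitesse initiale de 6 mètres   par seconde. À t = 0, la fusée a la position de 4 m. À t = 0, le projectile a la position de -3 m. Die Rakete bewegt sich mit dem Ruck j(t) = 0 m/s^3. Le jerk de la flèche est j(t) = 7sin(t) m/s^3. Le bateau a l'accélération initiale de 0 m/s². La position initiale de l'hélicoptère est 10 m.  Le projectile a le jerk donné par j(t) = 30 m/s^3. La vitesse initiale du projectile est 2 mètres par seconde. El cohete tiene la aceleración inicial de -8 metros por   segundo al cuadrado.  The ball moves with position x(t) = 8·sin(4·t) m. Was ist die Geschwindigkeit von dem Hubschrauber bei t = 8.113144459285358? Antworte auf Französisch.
De l'équation de la vitesse v(t) = 8, nous substituons t = 8.113144459285358 pour obtenir v = 8.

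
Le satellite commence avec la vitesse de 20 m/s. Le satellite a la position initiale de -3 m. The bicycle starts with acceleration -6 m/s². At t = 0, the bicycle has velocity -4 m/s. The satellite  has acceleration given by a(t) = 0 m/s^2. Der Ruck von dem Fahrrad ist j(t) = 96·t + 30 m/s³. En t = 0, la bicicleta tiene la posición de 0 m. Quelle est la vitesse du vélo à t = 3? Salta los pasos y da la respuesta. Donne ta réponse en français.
La vitesse à t = 3 est v = 545.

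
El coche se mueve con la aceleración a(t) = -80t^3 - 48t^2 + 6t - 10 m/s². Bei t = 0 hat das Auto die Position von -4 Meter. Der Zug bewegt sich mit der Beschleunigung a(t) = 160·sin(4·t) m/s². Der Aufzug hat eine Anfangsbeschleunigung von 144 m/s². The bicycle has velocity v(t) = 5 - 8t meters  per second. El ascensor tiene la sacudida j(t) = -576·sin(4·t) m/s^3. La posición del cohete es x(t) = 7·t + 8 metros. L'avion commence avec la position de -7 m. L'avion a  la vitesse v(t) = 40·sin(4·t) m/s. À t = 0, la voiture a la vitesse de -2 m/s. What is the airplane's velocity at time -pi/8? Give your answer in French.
En utilisant v(t) = 40·sin(4·t) et en substituant t = -pi/8, nous trouvons v = -40.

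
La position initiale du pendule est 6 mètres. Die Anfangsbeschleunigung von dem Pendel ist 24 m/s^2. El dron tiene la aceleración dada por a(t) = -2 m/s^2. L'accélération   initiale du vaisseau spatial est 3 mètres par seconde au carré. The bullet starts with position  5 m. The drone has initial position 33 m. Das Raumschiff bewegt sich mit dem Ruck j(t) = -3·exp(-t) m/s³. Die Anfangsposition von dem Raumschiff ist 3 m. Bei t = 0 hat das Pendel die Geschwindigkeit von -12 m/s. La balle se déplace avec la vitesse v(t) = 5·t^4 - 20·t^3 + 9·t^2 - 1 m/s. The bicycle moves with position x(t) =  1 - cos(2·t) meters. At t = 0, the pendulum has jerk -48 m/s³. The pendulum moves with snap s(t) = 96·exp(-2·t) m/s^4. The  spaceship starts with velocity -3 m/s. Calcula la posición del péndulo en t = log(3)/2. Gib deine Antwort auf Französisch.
Nous devons trouver la primitive de notre équation du snap s(t) = 96·exp(-2·t) 4 fois. En intégrant le snap et en utilisant la condition initiale j(0) = -48, nous obtenons j(t) = -48·exp(-2·t). L'intégrale du jerk, avec a(0) = 24, donne l'accélération: a(t) = 24·exp(-2·t). En intégrant l'accélération et en utilisant la condition initiale v(0) = -12, nous obtenons v(t) = -12·exp(-2·t). En prenant ∫v(t)dt et en appliquant x(0) = 6, nous trouvons x(t) = 6·exp(-2·t). Nous avons la position x(t) = 6·exp(-2·t). En substituant t = log(3)/2: x(log(3)/2) = 2.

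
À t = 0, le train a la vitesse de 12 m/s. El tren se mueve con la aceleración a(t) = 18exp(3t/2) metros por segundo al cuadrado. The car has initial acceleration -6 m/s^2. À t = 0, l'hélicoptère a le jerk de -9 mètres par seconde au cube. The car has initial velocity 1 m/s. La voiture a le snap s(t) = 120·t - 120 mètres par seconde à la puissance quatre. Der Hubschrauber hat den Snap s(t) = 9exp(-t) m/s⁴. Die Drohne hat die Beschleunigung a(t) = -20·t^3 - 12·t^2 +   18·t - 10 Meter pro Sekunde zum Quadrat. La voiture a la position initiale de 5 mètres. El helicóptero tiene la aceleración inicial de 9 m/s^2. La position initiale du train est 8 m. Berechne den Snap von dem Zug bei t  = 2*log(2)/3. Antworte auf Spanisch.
Partiendo de la aceleración a(t) = 18·exp(3·t/2), tomamos 2 derivadas. La derivada de la aceleración da la sacudida: j(t) = 27·exp(3·t/2). La derivada de la sacudida da el snap: s(t) = 81·exp(3·t/2)/2. Usando s(t) = 81·exp(3·t/2)/2 y sustituyendo t = 2*log(2)/3, encontramos s = 81.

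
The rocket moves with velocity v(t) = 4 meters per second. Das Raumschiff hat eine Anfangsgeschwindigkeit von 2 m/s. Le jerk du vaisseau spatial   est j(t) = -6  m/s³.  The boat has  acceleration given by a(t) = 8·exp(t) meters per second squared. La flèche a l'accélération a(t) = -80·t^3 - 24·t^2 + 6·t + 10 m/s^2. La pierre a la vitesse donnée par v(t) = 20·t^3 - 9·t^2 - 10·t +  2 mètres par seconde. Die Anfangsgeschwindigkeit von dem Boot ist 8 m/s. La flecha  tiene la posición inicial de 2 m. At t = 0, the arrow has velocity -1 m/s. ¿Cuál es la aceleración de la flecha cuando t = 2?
Tenemos la aceleración a(t) = -80·t^3 - 24·t^2 + 6·t + 10. Sustituyendo t = 2: a(2) = -714.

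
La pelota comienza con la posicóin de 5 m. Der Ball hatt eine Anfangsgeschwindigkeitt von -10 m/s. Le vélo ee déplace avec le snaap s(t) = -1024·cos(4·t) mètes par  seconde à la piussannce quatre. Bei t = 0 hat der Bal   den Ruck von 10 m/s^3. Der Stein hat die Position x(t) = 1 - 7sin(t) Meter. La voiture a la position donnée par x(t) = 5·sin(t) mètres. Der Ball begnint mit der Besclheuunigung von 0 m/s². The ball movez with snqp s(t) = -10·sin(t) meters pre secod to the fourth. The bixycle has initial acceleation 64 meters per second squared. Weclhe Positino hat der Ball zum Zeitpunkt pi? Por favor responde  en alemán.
Um dies zu lösen, müssen wir 4 Integrale unserer Gleichung für den Snap s(t) = -10·sin(t) finden. Die Stammfunktion von dem Snap, mit j(0) = 10, ergibt den Ruck: j(t) = 10·cos(t). Das Integral von dem Ruck ist die Beschleunigung. Mit a(0) = 0 erhalten wir a(t) = 10·sin(t). Durch Integration von der Beschleunigung und Verwendung der Anfangsbedingung v(0) = -10, erhalten wir v(t) = -10·cos(t). Das Integral von der Geschwindigkeit ist die Position. Mit x(0) = 5 erhalten wir x(t) = 5 - 10·sin(t). Wir haben die Position x(t) = 5 - 10·sin(t). Durch Einsetzen von t = pi: x(pi) = 5.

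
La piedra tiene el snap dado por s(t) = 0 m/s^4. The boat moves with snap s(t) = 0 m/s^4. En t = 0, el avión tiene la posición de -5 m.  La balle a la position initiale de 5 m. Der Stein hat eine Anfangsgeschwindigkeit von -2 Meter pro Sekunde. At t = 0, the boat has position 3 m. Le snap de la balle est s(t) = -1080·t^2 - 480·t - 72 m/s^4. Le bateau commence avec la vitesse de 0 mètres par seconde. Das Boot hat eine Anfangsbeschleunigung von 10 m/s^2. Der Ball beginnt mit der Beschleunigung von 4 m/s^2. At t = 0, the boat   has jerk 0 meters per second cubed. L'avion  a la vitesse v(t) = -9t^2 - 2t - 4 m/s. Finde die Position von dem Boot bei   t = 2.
Ausgehend von dem Snap s(t) = 0, nehmen wir 4 Stammfunktionen. Das Integral von dem Snap, mit j(0) = 0, ergibt den Ruck: j(t) = 0. Durch Integration von dem Ruck und Verwendung der Anfangsbedingung a(0) = 10, erhalten wir a(t) = 10. Die Stammfunktion von der Beschleunigung, mit v(0) = 0, ergibt die Geschwindigkeit: v(t) = 10·t. Die Stammfunktion von der Geschwindigkeit ist die Position. Mit x(0) = 3 erhalten wir x(t) = 5·t^2 + 3. Wir haben die Position x(t) = 5·t^2 + 3. Durch Einsetzen von t = 2: x(2) = 23.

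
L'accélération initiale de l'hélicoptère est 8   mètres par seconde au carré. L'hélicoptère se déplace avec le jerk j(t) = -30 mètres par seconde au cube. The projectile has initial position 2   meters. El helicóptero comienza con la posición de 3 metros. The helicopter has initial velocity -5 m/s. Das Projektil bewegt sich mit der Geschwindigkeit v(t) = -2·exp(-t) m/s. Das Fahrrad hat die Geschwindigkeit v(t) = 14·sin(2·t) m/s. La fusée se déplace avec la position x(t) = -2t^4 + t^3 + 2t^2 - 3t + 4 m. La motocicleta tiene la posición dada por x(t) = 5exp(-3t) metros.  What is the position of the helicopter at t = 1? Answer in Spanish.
Debemos encontrar la antiderivada de nuestra ecuación de la sacudida j(t) = -30 3 veces. Integrando la sacudida y usando la condición inicial a(0) = 8, obtenemos a(t) = 8 - 30·t. Integrando la aceleración y usando la condición inicial v(0) = -5, obtenemos v(t) = -15·t^2 + 8·t - 5. La antiderivada de la velocidad, con x(0) = 3, da la posición: x(t) = -5·t^3 + 4·t^2 - 5·t + 3. Usando x(t) = -5·t^3 + 4·t^2 - 5·t + 3 y sustituyendo t = 1, encontramos x = -3.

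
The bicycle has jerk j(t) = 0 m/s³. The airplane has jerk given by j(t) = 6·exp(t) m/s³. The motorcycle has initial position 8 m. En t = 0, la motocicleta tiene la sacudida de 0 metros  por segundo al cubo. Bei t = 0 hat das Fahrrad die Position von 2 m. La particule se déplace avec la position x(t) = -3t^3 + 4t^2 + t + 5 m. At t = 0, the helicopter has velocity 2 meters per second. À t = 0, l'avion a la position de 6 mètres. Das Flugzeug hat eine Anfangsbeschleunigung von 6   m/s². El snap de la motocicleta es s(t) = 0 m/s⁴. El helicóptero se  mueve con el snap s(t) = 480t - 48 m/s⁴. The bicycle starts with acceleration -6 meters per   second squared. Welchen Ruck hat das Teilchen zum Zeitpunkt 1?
Ausgehend von der Position x(t) = -3·t^3 + 4·t^2 + t + 5, nehmen wir 3 Ableitungen. Die Ableitung von der Position ergibt die Geschwindigkeit: v(t) = -9·t^2 + 8·t + 1. Die Ableitung von der Geschwindigkeit ergibt die Beschleunigung: a(t) = 8 - 18·t. Die Ableitung von der Beschleunigung ergibt den Ruck: j(t) = -18. Aus der Gleichung für den Ruck j(t) = -18, setzen wir t = 1 ein und erhalten j = -18.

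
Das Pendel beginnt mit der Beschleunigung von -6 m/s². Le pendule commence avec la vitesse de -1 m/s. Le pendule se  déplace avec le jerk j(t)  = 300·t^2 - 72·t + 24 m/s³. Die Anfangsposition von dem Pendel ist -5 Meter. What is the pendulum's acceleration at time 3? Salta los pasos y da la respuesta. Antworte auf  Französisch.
À t = 3, a = 2442.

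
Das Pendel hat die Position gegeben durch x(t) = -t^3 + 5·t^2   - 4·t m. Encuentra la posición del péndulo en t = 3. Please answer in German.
Aus der Gleichung für die Position x(t) = -t^3 + 5·t^2 - 4·t, setzen wir t = 3 ein und erhalten x = 6.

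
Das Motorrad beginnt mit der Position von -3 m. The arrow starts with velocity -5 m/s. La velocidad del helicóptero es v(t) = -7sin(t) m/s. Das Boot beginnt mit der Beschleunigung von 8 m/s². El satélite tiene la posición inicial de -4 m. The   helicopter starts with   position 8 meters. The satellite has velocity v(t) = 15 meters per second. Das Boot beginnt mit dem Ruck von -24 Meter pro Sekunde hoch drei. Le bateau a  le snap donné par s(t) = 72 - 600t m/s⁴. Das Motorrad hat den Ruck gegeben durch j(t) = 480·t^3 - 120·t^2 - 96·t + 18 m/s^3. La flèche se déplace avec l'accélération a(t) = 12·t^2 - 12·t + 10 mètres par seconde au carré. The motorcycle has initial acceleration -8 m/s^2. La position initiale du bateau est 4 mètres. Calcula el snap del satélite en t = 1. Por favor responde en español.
Para resolver esto, necesitamos tomar 3 derivadas de nuestra ecuación de la velocidad v(t) = 15. La derivada de la velocidad da la aceleración: a(t) = 0. La derivada de la aceleración da la sacudida: j(t) = 0. Derivando la sacudida, obtenemos el snap: s(t) = 0. De la ecuación del snap s(t) = 0, sustituimos t = 1 para obtener s = 0.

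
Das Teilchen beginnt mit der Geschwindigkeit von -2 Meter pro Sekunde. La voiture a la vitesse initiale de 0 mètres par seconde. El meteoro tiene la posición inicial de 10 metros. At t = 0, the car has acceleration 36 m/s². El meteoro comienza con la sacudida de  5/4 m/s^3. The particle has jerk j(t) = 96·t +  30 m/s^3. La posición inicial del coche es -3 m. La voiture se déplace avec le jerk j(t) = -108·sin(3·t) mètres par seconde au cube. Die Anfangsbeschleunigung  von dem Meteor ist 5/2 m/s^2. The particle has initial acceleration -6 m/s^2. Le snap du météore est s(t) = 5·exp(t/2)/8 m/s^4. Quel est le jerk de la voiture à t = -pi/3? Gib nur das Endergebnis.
j(-pi/3) = 0.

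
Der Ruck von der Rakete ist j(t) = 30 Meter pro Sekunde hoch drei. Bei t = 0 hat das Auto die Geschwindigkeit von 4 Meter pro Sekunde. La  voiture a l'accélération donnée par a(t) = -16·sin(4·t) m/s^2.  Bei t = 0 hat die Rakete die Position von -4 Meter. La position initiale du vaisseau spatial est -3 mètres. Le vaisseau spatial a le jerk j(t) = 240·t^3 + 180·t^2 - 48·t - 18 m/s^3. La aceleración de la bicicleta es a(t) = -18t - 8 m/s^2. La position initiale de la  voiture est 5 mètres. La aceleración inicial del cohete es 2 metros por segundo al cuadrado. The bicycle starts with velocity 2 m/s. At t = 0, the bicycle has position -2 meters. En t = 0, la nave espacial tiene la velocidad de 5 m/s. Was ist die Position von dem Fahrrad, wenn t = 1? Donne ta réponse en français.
Pour résoudre ceci, nous devons prendre 2 intégrales de notre équation de l'accélération a(t) = -18·t - 8. L'intégrale de l'accélération, avec v(0) = 2, donne la vitesse: v(t) = -9·t^2 - 8·t + 2. La primitive de la vitesse, avec x(0) = -2, donne la position: x(t) = -3·t^3 - 4·t^2 + 2·t - 2. Nous avons la position x(t) = -3·t^3 - 4·t^2 + 2·t - 2. En substituant t = 1: x(1) = -7.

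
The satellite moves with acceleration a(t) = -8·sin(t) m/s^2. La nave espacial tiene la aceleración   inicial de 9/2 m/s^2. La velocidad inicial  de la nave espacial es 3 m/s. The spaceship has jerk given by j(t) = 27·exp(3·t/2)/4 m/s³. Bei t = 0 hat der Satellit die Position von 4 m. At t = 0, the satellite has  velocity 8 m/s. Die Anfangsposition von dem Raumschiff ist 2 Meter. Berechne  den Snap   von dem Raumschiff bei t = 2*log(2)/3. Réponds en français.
Pour résoudre ceci, nous devons prendre 1 dérivée de notre équation du jerk j(t) = 27·exp(3·t/2)/4. La dérivée du jerk donne le snap: s(t) = 81·exp(3·t/2)/8. En utilisant s(t) = 81·exp(3·t/2)/8 et en substituant t = 2*log(2)/3, nous trouvons s = 81/4.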